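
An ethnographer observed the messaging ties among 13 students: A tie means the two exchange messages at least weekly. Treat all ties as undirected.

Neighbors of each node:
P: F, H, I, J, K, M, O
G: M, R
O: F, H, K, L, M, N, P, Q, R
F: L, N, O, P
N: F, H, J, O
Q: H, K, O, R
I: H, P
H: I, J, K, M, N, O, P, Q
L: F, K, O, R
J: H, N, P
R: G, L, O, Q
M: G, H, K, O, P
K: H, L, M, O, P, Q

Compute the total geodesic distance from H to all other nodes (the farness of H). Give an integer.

Distances from H: F:2, G:2, I:1, J:1, K:1, L:2, M:1, N:1, O:1, P:1, Q:1, R:2.
Sum = 2 + 2 + 1 + 1 + 1 + 2 + 1 + 1 + 1 + 1 + 1 + 2 = 16.

16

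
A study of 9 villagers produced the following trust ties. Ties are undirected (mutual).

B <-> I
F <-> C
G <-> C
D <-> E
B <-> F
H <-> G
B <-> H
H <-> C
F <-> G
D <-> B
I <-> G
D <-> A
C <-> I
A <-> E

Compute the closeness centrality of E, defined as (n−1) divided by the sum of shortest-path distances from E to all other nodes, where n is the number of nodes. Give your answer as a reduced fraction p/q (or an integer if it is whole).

Distances from E: A:1, B:2, C:4, D:1, F:3, G:4, H:3, I:3. Sum = 21.
n = 9, so closeness = 8/21.

8/21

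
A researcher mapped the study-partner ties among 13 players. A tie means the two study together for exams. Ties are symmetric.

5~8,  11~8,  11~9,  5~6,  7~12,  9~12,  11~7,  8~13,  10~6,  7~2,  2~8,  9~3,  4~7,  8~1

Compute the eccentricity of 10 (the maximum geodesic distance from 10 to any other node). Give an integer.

6

Distances from 10: 1:4, 2:4, 3:6, 4:6, 5:2, 6:1, 7:5, 8:3, 9:5, 11:4, 12:6, 13:4.
The largest is 6 (to 12, 4, and 3), so the eccentricity of 10 is 6.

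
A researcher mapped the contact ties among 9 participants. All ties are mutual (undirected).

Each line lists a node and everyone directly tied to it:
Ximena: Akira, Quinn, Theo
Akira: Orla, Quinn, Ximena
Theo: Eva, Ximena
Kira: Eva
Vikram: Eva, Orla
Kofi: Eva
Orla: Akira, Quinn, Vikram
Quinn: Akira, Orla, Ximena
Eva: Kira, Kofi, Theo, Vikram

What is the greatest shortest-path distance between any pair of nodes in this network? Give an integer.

4

Eccentricity of each node (its greatest distance to any other): Akira:4, Eva:3, Kira:4, Kofi:4, Orla:3, Quinn:4, Theo:3, Vikram:3, Ximena:3.
The maximum eccentricity is 4, realized for instance by the pair Quinn–Kofi via Quinn – Ximena – Theo – Eva – Kofi. So the diameter is 4.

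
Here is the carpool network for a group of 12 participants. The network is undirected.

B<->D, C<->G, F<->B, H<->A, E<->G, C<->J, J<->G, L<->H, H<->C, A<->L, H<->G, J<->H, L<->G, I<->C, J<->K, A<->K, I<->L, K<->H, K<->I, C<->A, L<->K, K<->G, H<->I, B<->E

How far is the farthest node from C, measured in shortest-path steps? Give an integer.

4

Distances from C: A:1, B:3, D:4, E:2, F:4, G:1, H:1, I:1, J:1, K:2, L:2.
The largest is 4 (to D and F), so the eccentricity of C is 4.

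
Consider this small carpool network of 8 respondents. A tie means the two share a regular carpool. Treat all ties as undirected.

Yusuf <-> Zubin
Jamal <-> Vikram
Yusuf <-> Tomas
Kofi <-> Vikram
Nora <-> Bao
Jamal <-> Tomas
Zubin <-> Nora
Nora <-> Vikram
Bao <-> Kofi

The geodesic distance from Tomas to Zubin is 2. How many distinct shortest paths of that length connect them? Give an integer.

1

The shortest distance is 2, and the only length-2 path is Tomas–Yusuf–Zubin. So there is exactly 1 shortest path.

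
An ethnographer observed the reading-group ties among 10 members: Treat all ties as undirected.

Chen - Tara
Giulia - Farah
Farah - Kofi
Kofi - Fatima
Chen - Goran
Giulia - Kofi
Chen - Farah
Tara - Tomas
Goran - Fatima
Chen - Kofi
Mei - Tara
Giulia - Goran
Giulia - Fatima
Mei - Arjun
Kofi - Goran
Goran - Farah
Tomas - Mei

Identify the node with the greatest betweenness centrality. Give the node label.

Unnormalized betweenness of each node: Arjun:0, Chen:20, Farah:5/3, Fatima:0, Giulia:1/3, Goran:9/2, Kofi:9/2, Mei:8, Tara:18, Tomas:0.
Chen has the largest value, 20, making it the main broker — the node through which the most shortest paths run.

Chen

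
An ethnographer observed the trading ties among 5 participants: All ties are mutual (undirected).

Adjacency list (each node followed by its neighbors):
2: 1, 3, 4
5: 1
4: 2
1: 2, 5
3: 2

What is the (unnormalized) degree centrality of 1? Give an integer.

2

1 is directly tied to 2 and 5. That is 2 neighbors, so the degree of 1 is 2.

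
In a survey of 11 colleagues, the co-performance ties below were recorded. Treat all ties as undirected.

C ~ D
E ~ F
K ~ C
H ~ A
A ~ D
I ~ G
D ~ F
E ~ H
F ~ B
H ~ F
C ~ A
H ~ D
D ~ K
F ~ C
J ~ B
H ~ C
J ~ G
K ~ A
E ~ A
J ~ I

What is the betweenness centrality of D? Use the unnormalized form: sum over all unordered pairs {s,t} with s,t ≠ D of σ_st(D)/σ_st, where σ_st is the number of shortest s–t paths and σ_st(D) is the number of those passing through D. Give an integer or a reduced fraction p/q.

Pairs whose geodesics pass through D — F–A: 1/4; F–K: 1/2; H–K: 1/3; A–I: 1/4; A–G: 1/4; A–B: 1/4; A–J: 1/4; K–I: 1/2; K–G: 1/2; K–B: 1/2; K–J: 1/2.
All other pairs contribute 0.
Summing the contributions gives betweenness(D) = 49/12.

49/12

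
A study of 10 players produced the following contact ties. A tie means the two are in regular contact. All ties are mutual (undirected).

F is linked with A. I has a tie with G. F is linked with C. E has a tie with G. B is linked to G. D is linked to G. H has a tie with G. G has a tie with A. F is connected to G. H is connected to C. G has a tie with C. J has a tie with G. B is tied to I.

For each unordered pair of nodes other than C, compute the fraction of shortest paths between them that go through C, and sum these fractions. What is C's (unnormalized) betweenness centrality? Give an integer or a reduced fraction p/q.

1/2

Pairs whose geodesics pass through C — F–H: 1/2.
All other pairs contribute 0.
Summing the contributions gives betweenness(C) = 1/2.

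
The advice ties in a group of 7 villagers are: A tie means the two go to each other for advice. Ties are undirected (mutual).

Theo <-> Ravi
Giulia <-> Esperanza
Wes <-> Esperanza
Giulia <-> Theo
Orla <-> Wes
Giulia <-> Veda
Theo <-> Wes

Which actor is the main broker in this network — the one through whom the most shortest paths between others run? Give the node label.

Unnormalized betweenness of each node: Esperanza:2, Giulia:6, Orla:0, Ravi:0, Theo:7, Veda:0, Wes:6.
Theo has the largest value, 7, making it the main broker — the node through which the most shortest paths run.

Theo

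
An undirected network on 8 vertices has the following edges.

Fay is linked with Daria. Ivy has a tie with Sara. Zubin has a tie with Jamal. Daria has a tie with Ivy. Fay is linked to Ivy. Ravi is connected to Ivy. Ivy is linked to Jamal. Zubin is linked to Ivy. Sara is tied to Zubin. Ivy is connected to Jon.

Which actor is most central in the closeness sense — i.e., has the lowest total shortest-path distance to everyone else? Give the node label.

Farness (sum of distances to all others) for each node — Daria:12, Fay:12, Ivy:7, Jamal:12, Jon:13, Ravi:13, Sara:12, Zubin:11.
The smallest farness is 7, for Ivy, so Ivy has the highest closeness.

Ivy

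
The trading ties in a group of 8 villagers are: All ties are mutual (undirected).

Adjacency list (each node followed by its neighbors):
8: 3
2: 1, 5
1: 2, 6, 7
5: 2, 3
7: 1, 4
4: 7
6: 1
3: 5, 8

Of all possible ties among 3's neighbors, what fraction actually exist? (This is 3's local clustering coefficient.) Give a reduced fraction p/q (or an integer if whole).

3's neighbors: 5 and 8 (k = 2).
Possible neighbor pairs: C(2,2) = 1. Edges among them: none → e = 0.
Clustering(3) = 0/1.

0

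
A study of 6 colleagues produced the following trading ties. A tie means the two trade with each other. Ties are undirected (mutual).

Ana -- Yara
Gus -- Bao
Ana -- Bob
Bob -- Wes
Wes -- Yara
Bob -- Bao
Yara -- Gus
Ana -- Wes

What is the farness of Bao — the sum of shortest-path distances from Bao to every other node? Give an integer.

8

Distances from Bao: Ana:2, Bob:1, Gus:1, Wes:2, Yara:2.
Sum = 2 + 1 + 1 + 2 + 2 = 8.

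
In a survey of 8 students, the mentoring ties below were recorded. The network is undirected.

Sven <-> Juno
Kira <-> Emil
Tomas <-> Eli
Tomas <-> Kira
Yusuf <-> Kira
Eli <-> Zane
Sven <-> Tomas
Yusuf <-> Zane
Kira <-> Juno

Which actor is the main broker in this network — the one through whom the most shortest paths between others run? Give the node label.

Kira

Unnormalized betweenness of each node: Eli:2, Emil:0, Juno:3/2, Kira:11, Sven:1, Tomas:13/2, Yusuf:3, Zane:1.
Kira has the largest value, 11, making it the main broker — the node through which the most shortest paths run.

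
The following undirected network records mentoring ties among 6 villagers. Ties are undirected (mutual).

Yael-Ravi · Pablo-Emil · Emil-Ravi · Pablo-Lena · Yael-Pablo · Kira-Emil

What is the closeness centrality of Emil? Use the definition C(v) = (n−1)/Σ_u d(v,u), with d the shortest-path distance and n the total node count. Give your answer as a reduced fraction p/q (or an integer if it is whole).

5/7

Distances from Emil: Kira:1, Lena:2, Pablo:1, Ravi:1, Yael:2. Sum = 7.
n = 6, so closeness = 5/7.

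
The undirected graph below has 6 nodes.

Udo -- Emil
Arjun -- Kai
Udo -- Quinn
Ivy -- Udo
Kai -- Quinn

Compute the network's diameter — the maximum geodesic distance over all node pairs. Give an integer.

4

Eccentricity of each node (its greatest distance to any other): Arjun:4, Emil:4, Ivy:4, Kai:3, Quinn:2, Udo:3.
The maximum eccentricity is 4, realized for instance by the pair Arjun–Emil via Arjun – Kai – Quinn – Udo – Emil. So the diameter is 4.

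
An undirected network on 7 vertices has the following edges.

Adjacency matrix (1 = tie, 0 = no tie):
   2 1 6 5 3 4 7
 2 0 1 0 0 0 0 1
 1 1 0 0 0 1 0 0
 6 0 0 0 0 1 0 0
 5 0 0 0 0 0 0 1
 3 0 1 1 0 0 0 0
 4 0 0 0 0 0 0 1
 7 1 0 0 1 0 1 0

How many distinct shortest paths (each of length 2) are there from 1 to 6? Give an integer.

1

The shortest distance is 2, and the only length-2 path is 1–3–6. So there is exactly 1 shortest path.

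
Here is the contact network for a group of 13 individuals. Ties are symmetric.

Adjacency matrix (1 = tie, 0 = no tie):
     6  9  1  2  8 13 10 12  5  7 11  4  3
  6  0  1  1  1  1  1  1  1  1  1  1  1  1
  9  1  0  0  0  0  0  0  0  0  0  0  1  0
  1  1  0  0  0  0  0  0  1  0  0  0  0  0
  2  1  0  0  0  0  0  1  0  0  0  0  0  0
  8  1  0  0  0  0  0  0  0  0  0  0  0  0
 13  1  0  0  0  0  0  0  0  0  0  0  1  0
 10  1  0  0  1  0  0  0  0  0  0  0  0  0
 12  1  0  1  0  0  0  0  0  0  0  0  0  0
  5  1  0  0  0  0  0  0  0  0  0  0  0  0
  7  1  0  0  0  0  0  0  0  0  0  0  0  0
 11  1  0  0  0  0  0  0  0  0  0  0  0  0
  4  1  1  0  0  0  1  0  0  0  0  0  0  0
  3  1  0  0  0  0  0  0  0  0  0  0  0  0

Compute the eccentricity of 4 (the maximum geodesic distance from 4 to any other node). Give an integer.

Distances from 4: 1:2, 2:2, 3:2, 5:2, 6:1, 7:2, 8:2, 9:1, 10:2, 11:2, 12:2, 13:1.
The largest is 2 (to 1, 2, 8, 10, 12, 5, 7, 11, and 3), so the eccentricity of 4 is 2.

2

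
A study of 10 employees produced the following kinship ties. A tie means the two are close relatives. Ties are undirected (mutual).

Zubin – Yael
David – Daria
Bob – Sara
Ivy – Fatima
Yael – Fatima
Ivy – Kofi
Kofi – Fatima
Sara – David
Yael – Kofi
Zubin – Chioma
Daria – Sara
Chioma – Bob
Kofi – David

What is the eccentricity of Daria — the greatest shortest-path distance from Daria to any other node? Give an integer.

4

Distances from Daria: Bob:2, Chioma:3, David:1, Fatima:3, Ivy:3, Kofi:2, Sara:1, Yael:3, Zubin:4.
The largest is 4 (to Zubin), so the eccentricity of Daria is 4.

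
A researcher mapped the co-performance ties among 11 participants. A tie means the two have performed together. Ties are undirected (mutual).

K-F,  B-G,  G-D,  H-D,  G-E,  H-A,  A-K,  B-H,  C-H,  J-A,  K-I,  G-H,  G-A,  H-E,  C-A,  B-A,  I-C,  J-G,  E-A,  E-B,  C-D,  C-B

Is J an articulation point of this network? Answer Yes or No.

No

Even without J, every remaining node can still reach every other (the residual graph is connected), so J is not a cut vertex.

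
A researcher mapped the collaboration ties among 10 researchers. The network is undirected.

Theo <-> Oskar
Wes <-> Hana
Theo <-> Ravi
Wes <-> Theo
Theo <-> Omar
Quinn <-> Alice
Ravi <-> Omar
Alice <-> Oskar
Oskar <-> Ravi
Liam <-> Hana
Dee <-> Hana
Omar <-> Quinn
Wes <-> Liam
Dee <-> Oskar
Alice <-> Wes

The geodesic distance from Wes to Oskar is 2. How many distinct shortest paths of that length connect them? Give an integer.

The shortest distance is 2. The length-2 paths are: Wes–Theo–Oskar; Wes–Alice–Oskar.
That gives 2 distinct shortest paths.

2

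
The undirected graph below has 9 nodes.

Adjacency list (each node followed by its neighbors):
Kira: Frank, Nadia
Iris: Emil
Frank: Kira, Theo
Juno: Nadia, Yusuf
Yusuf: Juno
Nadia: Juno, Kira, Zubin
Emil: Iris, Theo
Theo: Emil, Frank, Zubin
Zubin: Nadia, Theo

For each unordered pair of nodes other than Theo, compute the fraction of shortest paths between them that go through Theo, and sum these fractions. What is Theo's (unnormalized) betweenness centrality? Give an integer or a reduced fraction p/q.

Pairs whose geodesics pass through Theo — Nadia–Emil: 1; Nadia–Iris: 1; Frank–Zubin: 1; Frank–Emil: 1; Frank–Iris: 1; Zubin–Emil: 1; Zubin–Iris: 1; Yusuf–Emil: 1; Yusuf–Iris: 1; Emil–Kira: 1; Emil–Juno: 1; Iris–Kira: 1; Iris–Juno: 1.
All other pairs contribute 0.
Summing the contributions gives betweenness(Theo) = 13.

13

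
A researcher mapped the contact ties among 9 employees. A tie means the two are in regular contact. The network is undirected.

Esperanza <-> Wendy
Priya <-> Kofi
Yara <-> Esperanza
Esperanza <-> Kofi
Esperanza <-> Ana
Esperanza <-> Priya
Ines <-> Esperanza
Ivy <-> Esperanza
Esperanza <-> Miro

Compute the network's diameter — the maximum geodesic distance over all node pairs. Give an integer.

Eccentricity of each node (its greatest distance to any other): Ana:2, Esperanza:1, Ines:2, Ivy:2, Kofi:2, Miro:2, Priya:2, Wendy:2, Yara:2.
The maximum eccentricity is 2, realized for instance by the pair Ines–Yara via Ines – Esperanza – Yara. So the diameter is 2.

2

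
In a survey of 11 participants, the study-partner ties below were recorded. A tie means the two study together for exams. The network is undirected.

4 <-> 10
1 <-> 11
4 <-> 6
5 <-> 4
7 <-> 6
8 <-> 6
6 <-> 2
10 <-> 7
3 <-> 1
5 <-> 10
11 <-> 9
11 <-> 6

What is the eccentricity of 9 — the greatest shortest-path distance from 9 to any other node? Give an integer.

Distances from 9: 1:2, 2:3, 3:3, 4:3, 5:4, 6:2, 7:3, 8:3, 10:4, 11:1.
The largest is 4 (to 10 and 5), so the eccentricity of 9 is 4.

4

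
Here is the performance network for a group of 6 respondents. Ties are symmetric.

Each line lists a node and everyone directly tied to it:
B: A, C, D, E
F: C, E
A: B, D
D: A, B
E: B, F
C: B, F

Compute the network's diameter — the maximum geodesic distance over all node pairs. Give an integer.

3

Eccentricity of each node (its greatest distance to any other): A:3, B:2, C:2, D:3, E:2, F:3.
The maximum eccentricity is 3, realized for instance by the pair F–D via F – C – B – D. So the diameter is 3.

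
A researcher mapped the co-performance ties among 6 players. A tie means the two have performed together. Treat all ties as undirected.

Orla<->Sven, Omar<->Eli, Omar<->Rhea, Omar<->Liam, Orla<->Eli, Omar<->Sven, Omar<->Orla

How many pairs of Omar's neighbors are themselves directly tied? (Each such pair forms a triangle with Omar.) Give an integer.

2

Omar's neighbors: Eli, Liam, Orla, Rhea, and Sven.
Neighbor pairs that are themselves tied: Omar–Eli–Orla; Omar–Orla–Sven. Each forms one triangle with Omar, for 2 in total.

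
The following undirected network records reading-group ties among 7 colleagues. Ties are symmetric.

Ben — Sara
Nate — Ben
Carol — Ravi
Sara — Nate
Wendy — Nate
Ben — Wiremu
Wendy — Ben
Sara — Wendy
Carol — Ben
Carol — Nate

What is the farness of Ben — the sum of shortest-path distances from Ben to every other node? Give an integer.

Distances from Ben: Carol:1, Nate:1, Ravi:2, Sara:1, Wendy:1, Wiremu:1.
Sum = 1 + 1 + 2 + 1 + 1 + 1 = 7.

7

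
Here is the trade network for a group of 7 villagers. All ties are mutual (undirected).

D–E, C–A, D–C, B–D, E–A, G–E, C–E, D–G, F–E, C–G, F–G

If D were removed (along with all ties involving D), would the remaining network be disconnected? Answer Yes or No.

Removing D leaves {A, C, E, F, and G} with no path to {B}, so the network splits into 2 components. D is a cut vertex.

Yes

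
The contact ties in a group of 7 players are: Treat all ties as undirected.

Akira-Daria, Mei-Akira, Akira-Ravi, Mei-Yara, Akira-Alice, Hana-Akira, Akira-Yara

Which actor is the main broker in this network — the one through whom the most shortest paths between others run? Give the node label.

Akira

Unnormalized betweenness of each node: Akira:14, Alice:0, Daria:0, Hana:0, Mei:0, Ravi:0, Yara:0.
Akira has the largest value, 14, making it the main broker — the node through which the most shortest paths run.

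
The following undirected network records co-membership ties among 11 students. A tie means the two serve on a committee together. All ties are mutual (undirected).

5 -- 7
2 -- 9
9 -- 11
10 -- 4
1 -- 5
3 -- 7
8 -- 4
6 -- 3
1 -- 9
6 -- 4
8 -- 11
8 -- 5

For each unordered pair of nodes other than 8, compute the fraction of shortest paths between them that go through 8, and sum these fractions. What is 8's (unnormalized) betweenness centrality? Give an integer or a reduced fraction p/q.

18

Pairs whose geodesics pass through 8 — 1–10: 1; 1–6: 1/2; 1–4: 1; 3–11: 2/2; 10–7: 1/2; 10–11: 1; 10–9: 1; 10–5: 1; 10–2: 1; 7–11: 1; 7–4: 1/2; 11–6: 1; 11–4: 1; 11–5: 1 … (+6 more pairs).
All other pairs contribute 0.
Summing the contributions gives betweenness(8) = 18.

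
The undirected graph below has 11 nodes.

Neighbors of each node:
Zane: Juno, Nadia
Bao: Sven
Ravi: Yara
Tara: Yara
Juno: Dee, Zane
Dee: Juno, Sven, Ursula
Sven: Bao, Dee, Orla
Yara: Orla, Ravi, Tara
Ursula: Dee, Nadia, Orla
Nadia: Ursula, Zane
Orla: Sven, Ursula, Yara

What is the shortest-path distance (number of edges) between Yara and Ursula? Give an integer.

One shortest route is Yara – Orla – Ursula, which uses 2 edges, and Yara and Ursula are not directly tied, so nothing shorter exists. So d(Yara,Ursula) = 2.

2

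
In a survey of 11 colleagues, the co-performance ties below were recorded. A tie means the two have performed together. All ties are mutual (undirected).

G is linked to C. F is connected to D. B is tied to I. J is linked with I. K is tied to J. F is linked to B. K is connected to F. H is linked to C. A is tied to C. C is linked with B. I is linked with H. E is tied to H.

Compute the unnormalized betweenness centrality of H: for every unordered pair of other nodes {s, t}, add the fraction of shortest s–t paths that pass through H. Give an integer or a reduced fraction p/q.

12

Pairs whose geodesics pass through H — K–E: 1; E–C: 1; E–J: 1; E–I: 1; E–D: 2/2; E–G: 1; E–F: 2/2; E–B: 2/2; E–A: 1; C–J: 1/2; C–I: 1/2; J–G: 1/2; J–A: 1/2; I–G: 1/2 … (+1 more pairs).
All other pairs contribute 0.
Summing the contributions gives betweenness(H) = 12.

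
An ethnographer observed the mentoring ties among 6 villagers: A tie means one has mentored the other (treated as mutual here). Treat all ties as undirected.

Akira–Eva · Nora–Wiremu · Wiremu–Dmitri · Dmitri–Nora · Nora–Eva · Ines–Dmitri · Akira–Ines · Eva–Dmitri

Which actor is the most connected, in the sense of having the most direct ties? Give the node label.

Degrees — Akira:2, Dmitri:4, Eva:3, Ines:2, Nora:3, Wiremu:2.
The maximum is 4, attained only by Dmitri.

Dmitri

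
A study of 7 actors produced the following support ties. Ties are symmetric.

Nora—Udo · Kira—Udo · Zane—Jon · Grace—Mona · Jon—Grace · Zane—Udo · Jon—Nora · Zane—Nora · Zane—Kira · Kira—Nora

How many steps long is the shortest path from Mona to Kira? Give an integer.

One shortest route is Mona – Grace – Jon – Nora – Kira, which uses 4 edges, and at distance 3 from Mona we only reach {Nora, Zane}, which does not include Kira. So d(Mona,Kira) = 4.

4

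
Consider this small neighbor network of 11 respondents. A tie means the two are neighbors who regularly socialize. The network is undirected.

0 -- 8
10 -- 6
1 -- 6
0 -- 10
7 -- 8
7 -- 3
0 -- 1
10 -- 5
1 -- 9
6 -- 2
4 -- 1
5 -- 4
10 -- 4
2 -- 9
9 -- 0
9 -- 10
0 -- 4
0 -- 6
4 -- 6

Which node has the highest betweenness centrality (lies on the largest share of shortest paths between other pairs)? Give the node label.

Unnormalized betweenness of each node: 0:131/6, 1:7/12, 2:1/4, 3:0, 4:49/12, 5:0, 6:59/12, 7:9, 8:16, 9:43/12, 10:19/4.
0 has the largest value, 131/6, making it the main broker — the node through which the most shortest paths run.

0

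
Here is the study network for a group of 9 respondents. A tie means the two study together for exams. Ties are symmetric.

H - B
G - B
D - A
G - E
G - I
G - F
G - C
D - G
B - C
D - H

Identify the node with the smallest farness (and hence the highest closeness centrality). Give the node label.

G

Farness (sum of distances to all others) for each node — A:20, B:14, C:15, D:13, E:17, F:17, G:10, H:17, I:17.
The smallest farness is 10, for G, so G has the highest closeness.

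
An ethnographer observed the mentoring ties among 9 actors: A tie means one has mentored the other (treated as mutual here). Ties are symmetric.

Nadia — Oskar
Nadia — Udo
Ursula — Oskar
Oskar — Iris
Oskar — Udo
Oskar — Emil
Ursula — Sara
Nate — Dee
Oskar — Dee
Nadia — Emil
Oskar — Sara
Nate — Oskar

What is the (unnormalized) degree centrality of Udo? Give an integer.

Udo is directly tied to Nadia and Oskar. That is 2 neighbors, so the degree of Udo is 2.

2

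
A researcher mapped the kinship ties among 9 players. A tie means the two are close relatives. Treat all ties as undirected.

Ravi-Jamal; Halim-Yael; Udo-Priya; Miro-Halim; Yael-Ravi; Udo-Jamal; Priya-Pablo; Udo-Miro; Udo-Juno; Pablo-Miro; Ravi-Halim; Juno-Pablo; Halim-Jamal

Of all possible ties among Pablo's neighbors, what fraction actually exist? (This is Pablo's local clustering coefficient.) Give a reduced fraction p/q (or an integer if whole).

0

Pablo's neighbors: Juno, Miro, and Priya (k = 3).
Possible neighbor pairs: C(3,2) = 3. Edges among them: none → e = 0.
Clustering(Pablo) = 0/3 = 0.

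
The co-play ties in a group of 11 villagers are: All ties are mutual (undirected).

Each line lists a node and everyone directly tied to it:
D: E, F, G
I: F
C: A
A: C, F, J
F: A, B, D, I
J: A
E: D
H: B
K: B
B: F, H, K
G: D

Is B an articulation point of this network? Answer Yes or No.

Removing B leaves {A, C, D, E, F, G, I, and J} with no path to {K}, so the network splits into 3 components. B is a cut vertex.

Yes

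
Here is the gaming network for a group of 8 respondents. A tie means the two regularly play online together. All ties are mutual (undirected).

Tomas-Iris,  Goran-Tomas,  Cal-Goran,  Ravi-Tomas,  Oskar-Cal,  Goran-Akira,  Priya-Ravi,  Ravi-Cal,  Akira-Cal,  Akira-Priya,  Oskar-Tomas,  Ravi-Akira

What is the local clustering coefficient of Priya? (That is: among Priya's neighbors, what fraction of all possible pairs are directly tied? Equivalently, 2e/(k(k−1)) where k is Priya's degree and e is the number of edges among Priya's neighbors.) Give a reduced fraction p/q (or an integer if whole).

1

Priya's neighbors: Akira and Ravi (k = 2).
Possible neighbor pairs: C(2,2) = 1. Edges among them: Akira–Ravi → e = 1.
Clustering(Priya) = 1/1.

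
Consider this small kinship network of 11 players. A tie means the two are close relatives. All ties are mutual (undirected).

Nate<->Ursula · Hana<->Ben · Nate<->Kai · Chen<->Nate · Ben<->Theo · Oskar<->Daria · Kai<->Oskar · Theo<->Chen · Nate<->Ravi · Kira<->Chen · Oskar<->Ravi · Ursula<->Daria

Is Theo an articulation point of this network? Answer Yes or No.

Removing Theo leaves {Chen, Daria, Kai, Kira, Nate, Oskar, Ravi, and Ursula} with no path to {Ben and Hana}, so the network splits into 2 components. Theo is a cut vertex.

Yes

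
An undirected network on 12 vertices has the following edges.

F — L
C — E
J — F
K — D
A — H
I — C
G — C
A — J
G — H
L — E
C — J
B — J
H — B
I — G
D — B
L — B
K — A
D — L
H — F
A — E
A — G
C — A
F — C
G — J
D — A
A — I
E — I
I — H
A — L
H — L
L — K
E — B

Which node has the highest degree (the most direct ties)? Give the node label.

Degrees — A:9, B:5, C:6, D:4, E:5, F:4, G:5, H:6, I:5, J:5, K:3, L:7.
The maximum is 9, attained only by A.

A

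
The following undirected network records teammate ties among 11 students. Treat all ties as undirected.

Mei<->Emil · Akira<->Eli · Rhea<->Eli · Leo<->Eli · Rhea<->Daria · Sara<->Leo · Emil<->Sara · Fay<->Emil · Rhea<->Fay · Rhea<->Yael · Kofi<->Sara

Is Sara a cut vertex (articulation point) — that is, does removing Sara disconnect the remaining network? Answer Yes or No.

Yes

Removing Sara leaves {Kofi} with no path to {Akira, Daria, Eli, Emil, Fay, Leo, Mei, Rhea, and Yael}, so the network splits into 2 components. Sara is a cut vertex.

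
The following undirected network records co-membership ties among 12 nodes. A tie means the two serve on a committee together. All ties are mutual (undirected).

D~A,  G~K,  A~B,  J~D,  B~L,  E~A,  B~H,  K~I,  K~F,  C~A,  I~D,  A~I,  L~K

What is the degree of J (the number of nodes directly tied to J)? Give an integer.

J is directly tied to D. That is 1 neighbor, so the degree of J is 1.

1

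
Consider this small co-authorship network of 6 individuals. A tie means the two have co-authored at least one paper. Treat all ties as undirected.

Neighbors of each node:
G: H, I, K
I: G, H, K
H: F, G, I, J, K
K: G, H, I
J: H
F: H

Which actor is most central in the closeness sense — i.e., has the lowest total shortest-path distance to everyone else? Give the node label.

H

Farness (sum of distances to all others) for each node — F:9, G:7, H:5, I:7, J:9, K:7.
The smallest farness is 5, for H, so H has the highest closeness.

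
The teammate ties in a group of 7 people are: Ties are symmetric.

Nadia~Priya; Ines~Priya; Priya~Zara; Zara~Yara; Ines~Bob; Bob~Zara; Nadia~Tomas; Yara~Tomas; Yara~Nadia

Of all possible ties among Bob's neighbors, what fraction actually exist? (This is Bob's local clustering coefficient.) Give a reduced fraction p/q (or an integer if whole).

0

Bob's neighbors: Ines and Zara (k = 2).
Possible neighbor pairs: C(2,2) = 1. Edges among them: none → e = 0.
Clustering(Bob) = 0/1.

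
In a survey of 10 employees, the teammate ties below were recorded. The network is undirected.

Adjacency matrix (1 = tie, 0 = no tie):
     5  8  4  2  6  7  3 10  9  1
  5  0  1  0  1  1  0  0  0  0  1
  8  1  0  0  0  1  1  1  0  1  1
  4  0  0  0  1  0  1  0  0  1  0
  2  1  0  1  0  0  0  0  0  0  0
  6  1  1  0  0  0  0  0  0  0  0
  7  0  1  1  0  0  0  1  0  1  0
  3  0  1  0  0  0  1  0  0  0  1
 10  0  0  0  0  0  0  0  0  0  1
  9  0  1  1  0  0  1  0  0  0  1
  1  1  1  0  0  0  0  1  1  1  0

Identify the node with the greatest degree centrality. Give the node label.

8

Degrees — 1:5, 2:2, 3:3, 4:3, 5:4, 6:2, 7:4, 8:6, 9:4, 10:1.
The maximum is 6, attained only by 8.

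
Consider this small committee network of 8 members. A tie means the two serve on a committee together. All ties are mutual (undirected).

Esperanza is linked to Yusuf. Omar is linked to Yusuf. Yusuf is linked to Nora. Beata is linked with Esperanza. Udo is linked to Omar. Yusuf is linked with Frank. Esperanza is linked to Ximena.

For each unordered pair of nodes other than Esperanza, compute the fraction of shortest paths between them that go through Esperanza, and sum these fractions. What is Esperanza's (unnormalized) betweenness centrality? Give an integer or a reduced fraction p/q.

11

Pairs whose geodesics pass through Esperanza — Yusuf–Beata: 1; Yusuf–Ximena: 1; Beata–Omar: 1; Beata–Ximena: 1; Beata–Frank: 1; Beata–Nora: 1; Beata–Udo: 1; Omar–Ximena: 1; Ximena–Frank: 1; Ximena–Nora: 1; Ximena–Udo: 1.
All other pairs contribute 0.
Summing the contributions gives betweenness(Esperanza) = 11.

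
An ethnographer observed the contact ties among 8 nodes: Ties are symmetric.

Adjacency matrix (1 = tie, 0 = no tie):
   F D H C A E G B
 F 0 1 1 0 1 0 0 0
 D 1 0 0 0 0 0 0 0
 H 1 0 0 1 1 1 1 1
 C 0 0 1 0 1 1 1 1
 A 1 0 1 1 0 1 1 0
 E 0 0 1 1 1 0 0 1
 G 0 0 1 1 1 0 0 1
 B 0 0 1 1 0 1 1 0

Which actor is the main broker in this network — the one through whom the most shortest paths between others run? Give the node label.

Unnormalized betweenness of each node: A:13/4, B:1/4, C:1/2, D:0, E:1/4, F:6, G:1/4, H:11/2.
F has the largest value, 6, making it the main broker — the node through which the most shortest paths run.

F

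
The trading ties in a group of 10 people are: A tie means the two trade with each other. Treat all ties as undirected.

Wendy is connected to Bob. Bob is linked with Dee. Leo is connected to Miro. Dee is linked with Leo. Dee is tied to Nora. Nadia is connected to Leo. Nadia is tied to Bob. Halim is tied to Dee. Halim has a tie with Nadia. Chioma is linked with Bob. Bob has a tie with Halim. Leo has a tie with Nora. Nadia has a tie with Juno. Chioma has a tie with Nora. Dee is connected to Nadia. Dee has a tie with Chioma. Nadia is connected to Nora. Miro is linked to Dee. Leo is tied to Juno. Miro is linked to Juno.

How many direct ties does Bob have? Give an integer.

Bob is directly tied to Chioma, Dee, Halim, Nadia, and Wendy. That is 5 neighbors, so the degree of Bob is 5.

5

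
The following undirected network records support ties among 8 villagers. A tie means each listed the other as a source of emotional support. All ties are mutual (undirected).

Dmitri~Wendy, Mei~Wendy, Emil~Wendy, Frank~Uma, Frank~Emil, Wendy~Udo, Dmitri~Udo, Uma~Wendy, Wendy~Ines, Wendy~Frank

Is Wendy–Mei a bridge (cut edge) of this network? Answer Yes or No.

Without the Wendy–Mei edge there is no alternate route between Wendy and Mei, so the network disconnects. It is a bridge.

Yes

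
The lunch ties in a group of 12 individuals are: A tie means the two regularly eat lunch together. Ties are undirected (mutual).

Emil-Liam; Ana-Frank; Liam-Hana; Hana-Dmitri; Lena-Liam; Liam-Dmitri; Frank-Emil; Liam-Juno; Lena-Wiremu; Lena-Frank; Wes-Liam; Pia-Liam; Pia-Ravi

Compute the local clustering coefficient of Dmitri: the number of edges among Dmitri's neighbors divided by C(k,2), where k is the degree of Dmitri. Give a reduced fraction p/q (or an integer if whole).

Dmitri's neighbors: Hana and Liam (k = 2).
Possible neighbor pairs: C(2,2) = 1. Edges among them: Hana–Liam → e = 1.
Clustering(Dmitri) = 1/1.

1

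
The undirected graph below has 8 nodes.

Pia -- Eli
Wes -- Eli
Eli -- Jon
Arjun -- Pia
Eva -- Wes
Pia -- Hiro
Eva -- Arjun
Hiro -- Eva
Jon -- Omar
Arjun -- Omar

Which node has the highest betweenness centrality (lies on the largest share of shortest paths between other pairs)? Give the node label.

Eli

Unnormalized betweenness of each node: Arjun:9/2, Eli:5, Eva:7/2, Hiro:1/2, Jon:3/2, Omar:3/2, Pia:4, Wes:3/2.
Eli has the largest value, 5, making it the main broker — the node through which the most shortest paths run.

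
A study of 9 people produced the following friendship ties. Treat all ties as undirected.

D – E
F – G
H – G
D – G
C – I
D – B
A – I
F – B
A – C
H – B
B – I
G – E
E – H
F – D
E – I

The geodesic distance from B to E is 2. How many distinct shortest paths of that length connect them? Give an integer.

The shortest distance is 2. The length-2 paths are: B–H–E; B–D–E; B–I–E.
That gives 3 distinct shortest paths.

3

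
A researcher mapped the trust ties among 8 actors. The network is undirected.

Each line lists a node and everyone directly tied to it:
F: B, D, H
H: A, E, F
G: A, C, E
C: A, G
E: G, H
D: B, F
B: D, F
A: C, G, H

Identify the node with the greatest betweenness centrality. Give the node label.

H

Unnormalized betweenness of each node: A:6, B:0, C:0, D:0, E:2, F:10, G:3/2, H:25/2.
H has the largest value, 25/2, making it the main broker — the node through which the most shortest paths run.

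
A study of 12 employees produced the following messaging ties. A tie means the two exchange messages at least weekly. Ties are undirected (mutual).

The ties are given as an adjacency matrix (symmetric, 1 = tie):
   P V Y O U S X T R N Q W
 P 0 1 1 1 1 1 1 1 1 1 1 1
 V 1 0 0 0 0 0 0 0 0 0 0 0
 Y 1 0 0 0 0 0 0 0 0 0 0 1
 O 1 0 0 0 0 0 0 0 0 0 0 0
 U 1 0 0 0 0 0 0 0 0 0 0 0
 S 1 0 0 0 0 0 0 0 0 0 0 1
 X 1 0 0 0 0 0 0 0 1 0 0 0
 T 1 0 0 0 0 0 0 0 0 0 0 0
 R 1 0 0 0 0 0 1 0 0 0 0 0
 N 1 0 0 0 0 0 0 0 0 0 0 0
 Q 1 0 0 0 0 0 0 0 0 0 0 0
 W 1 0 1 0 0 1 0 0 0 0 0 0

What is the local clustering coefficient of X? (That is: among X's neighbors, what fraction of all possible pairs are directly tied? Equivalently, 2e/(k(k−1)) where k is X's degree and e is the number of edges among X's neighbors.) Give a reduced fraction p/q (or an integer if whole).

X's neighbors: P and R (k = 2).
Possible neighbor pairs: C(2,2) = 1. Edges among them: P–R → e = 1.
Clustering(X) = 1/1.

1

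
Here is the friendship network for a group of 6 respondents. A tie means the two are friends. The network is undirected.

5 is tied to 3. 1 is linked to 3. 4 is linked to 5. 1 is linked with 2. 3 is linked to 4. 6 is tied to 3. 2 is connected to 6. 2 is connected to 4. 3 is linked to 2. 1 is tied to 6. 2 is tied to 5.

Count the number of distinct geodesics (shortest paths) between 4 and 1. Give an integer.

The shortest distance is 2. The length-2 paths are: 4–3–1; 4–2–1.
That gives 2 distinct shortest paths.

2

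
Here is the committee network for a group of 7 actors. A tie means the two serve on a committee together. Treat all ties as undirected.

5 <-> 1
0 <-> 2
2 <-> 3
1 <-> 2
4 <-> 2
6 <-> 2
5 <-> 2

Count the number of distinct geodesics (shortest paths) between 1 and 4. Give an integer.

1

The shortest distance is 2, and the only length-2 path is 1–2–4. So there is exactly 1 shortest path.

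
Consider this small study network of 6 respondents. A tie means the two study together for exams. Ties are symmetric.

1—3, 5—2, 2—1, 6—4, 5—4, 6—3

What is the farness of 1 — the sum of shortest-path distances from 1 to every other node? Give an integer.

Distances from 1: 2:1, 3:1, 4:3, 5:2, 6:2.
Sum = 1 + 1 + 3 + 2 + 2 = 9.

9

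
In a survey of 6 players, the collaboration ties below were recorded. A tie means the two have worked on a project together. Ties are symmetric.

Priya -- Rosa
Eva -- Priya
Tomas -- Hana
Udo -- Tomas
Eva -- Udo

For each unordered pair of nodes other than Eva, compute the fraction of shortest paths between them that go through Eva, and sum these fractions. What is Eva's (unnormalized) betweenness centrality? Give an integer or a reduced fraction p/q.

Pairs whose geodesics pass through Eva — Priya–Udo: 1; Priya–Tomas: 1; Priya–Hana: 1; Udo–Rosa: 1; Rosa–Tomas: 1; Rosa–Hana: 1.
All other pairs contribute 0.
Summing the contributions gives betweenness(Eva) = 6.

6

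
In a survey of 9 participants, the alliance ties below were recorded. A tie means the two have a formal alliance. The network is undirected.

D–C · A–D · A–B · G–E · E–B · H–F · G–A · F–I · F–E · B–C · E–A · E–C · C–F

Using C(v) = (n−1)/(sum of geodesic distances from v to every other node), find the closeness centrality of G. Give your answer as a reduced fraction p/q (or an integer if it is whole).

Distances from G: A:1, B:2, C:2, D:2, E:1, F:2, H:3, I:3. Sum = 16.
n = 9, so closeness = 8/16 = 1/2.

1/2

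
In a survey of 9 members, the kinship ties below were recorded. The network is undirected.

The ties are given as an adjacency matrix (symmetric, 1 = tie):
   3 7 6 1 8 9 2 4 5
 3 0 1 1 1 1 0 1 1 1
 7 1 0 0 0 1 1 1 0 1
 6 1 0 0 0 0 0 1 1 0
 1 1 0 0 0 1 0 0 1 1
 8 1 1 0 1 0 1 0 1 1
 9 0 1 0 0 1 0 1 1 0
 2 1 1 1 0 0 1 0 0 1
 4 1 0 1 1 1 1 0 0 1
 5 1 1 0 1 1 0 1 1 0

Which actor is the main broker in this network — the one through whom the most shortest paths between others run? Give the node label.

Unnormalized betweenness of each node: 1:0, 2:11/6, 3:41/12, 4:17/6, 5:19/12, 6:1/4, 7:3/4, 8:19/12, 9:3/4.
3 has the largest value, 41/12, making it the main broker — the node through which the most shortest paths run.

3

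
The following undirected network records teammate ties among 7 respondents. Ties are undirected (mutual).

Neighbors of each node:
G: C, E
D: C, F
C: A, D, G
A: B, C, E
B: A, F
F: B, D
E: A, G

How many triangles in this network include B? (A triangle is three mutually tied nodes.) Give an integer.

0

B's neighbors are A and F, but none of them are tied to each other, so no triangle contains B.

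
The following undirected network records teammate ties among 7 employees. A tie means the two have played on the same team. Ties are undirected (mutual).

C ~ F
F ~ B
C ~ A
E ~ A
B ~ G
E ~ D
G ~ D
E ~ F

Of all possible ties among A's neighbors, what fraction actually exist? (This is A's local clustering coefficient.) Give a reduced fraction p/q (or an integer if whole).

0

A's neighbors: C and E (k = 2).
Possible neighbor pairs: C(2,2) = 1. Edges among them: none → e = 0.
Clustering(A) = 0/1.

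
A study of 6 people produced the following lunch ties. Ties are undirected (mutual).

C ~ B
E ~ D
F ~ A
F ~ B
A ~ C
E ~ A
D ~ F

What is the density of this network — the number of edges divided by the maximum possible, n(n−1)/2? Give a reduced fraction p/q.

There are 7 edges and 6 nodes, so the maximum possible is C(6,2) = 15.
Density = 7/15.

7/15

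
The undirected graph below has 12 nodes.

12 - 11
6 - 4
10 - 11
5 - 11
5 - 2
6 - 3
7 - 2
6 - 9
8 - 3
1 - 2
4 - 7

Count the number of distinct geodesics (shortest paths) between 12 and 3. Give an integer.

1

The shortest distance is 7, and the only length-7 path is 12–11–5–2–7–4–6–3. So there is exactly 1 shortest path.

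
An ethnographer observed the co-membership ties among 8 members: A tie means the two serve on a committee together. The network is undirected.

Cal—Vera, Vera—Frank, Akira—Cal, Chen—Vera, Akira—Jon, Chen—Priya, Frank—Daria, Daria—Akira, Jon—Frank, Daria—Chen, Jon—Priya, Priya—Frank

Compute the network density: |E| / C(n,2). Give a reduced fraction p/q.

There are 12 edges and 8 nodes, so the maximum possible is C(8,2) = 28.
Density = 12/28 = 3/7.

3/7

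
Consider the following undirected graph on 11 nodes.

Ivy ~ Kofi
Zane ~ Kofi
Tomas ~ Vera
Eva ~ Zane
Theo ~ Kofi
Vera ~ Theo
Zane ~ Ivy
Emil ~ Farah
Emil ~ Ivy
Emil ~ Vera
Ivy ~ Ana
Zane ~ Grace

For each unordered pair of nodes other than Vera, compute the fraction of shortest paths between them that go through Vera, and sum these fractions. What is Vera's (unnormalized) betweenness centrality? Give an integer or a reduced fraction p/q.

Pairs whose geodesics pass through Vera — Ivy–Tomas: 1; Emil–Tomas: 1; Emil–Theo: 1; Farah–Tomas: 1; Farah–Theo: 1; Kofi–Tomas: 1; Tomas–Zane: 2/2; Tomas–Eva: 2/2; Tomas–Ana: 1; Tomas–Theo: 1; Tomas–Grace: 2/2.
All other pairs contribute 0.
Summing the contributions gives betweenness(Vera) = 11.

11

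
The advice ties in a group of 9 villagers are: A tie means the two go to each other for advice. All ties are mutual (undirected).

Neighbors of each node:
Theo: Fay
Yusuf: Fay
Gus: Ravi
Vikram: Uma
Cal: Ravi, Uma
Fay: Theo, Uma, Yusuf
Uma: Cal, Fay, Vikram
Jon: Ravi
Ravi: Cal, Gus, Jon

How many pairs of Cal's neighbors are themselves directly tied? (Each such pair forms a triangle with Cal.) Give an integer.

Cal's neighbors are Ravi and Uma, but none of them are tied to each other, so no triangle contains Cal.

0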